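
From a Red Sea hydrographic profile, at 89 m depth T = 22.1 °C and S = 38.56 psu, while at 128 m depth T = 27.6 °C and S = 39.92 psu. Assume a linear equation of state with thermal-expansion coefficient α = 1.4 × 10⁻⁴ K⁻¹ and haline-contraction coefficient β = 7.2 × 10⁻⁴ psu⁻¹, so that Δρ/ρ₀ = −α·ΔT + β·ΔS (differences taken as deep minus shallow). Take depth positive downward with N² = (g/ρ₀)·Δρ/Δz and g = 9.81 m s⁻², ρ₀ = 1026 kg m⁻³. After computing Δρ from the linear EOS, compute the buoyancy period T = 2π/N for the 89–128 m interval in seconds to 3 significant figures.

866 s

ΔT = +5.5 K, ΔS = +1.36 psu (deep − shallow).
Δρ/ρ₀ = −αΔT + βΔS = -7.70 × 10⁻⁴ + 9.792 × 10⁻⁴ = 2.092 × 10⁻⁴, so Δρ ≈ 0.2146 kg m⁻³.
N² = (g/ρ₀)·Δρ/Δz = g·(Δρ/ρ₀)/Δz = 9.81 × 2.092 × 10⁻⁴ / 39 = 5.2622 × 10⁻⁵ s⁻².
N = √(5.2622 × 10⁻⁵) = 7.2541 × 10⁻³ rad s⁻¹ → T = 2π/N = 866.16 s ≈ 866 s.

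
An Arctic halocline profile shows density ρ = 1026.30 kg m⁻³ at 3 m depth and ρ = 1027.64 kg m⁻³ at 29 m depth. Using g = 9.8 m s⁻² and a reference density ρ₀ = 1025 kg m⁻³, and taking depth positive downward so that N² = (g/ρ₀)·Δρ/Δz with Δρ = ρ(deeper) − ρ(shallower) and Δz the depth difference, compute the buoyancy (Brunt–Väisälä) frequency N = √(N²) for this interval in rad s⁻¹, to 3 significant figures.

0.0222 rad s⁻¹

Δρ = 1027.64 − 1026.30 = 1.34 kg m⁻³ over Δz = 29 − 3 = 26 m.
N² = (9.8/1025) × (1.34/26) = 4.9276 × 10⁻⁴ s⁻².
N = √(4.9276 × 10⁻⁴) = 0.022198 rad s⁻¹ ≈ 0.0222 rad s⁻¹.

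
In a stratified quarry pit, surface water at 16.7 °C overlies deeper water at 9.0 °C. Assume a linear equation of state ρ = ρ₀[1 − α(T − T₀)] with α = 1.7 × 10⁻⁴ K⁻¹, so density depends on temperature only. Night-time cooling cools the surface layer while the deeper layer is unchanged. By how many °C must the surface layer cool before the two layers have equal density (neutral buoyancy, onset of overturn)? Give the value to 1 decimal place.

With temperature the only control, equal density requires T_surf′ = T_deep.
T_surf′ = 9.0 °C.
Cooling required: 16.7 − 9.0 = 7.7 °C.

7.7 °C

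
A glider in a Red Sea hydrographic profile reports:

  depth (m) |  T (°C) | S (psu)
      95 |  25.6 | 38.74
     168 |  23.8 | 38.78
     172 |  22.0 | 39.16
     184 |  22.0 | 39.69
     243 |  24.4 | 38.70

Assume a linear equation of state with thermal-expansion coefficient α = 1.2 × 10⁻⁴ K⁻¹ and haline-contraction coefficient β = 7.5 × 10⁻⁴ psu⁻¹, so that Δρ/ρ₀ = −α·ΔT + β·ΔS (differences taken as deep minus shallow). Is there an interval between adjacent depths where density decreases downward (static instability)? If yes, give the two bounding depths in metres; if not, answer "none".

184–243 m

Evaluate Δρ/ρ₀ = −αΔT + βΔS across each adjacent pair:
  95–168 m: −αΔT+βΔS = −(1.2 × 10⁻⁴)(-1.8)+(7.5 × 10⁻⁴)(+0.04) = 2.5 × 10⁻⁴ → stable
  168–172 m: −αΔT+βΔS = −(1.2 × 10⁻⁴)(-1.8)+(7.5 × 10⁻⁴)(+0.38) = 5.0 × 10⁻⁴ → stable
  172–184 m: −αΔT+βΔS = −(1.2 × 10⁻⁴)(+0.0)+(7.5 × 10⁻⁴)(+0.53) = 4.0 × 10⁻⁴ → stable
  184–243 m: −αΔT+βΔS = −(1.2 × 10⁻⁴)(+2.4)+(7.5 × 10⁻⁴)(-0.99) = -1.0 × 10⁻³ → UNSTABLE
The 184–243 m interval has Δρ < 0: lighter water underlies denser water.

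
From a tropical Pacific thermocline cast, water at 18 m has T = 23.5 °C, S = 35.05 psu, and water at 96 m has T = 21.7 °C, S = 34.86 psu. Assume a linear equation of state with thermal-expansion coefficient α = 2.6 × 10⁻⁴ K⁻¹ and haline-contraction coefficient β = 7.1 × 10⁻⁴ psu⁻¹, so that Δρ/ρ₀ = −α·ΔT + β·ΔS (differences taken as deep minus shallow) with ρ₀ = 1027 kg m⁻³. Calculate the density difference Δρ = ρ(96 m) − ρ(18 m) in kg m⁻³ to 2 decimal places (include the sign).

ΔT = -1.8 K, ΔS = -0.19 psu (deep − shallow).
Δρ/ρ₀ = −(2.6 × 10⁻⁴)(-1.8) + (7.1 × 10⁻⁴)(-0.19) = 3.331 × 10⁻⁴.
Δρ = 1027 × (3.331 × 10⁻⁴) = +0.34 kg m⁻³.
Positive Δρ: denser below, stable.

+0.34 kg m⁻³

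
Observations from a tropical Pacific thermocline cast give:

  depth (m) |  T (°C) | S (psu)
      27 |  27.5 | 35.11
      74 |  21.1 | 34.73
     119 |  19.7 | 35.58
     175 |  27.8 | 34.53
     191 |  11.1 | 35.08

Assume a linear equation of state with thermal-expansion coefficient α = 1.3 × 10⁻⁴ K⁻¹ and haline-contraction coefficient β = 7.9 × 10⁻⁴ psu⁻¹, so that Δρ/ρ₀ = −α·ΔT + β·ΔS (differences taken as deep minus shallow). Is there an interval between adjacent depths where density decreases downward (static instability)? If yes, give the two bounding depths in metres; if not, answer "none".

119–175 m

Evaluate Δρ/ρ₀ = −αΔT + βΔS across each adjacent pair:
  27–74 m: −αΔT+βΔS = −(1.3 × 10⁻⁴)(-6.4)+(7.9 × 10⁻⁴)(-0.38) = 5.3 × 10⁻⁴ → stable
  74–119 m: −αΔT+βΔS = −(1.3 × 10⁻⁴)(-1.4)+(7.9 × 10⁻⁴)(+0.85) = 8.5 × 10⁻⁴ → stable
  119–175 m: −αΔT+βΔS = −(1.3 × 10⁻⁴)(+8.1)+(7.9 × 10⁻⁴)(-1.05) = -1.9 × 10⁻³ → UNSTABLE
  175–191 m: −αΔT+βΔS = −(1.3 × 10⁻⁴)(-16.7)+(7.9 × 10⁻⁴)(+0.55) = 2.6 × 10⁻³ → stable
The 119–175 m interval has Δρ < 0: lighter water underlies denser water.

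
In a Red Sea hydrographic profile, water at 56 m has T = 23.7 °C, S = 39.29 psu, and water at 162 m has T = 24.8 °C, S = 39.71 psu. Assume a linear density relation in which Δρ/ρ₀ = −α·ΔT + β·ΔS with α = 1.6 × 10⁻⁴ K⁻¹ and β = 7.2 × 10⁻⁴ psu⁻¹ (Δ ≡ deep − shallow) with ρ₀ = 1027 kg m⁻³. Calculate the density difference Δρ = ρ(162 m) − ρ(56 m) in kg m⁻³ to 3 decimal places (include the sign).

ΔT = +1.1 K, ΔS = +0.42 psu (deep − shallow).
Δρ/ρ₀ = −(1.6 × 10⁻⁴)(+1.1) + (7.2 × 10⁻⁴)(+0.42) = 1.264 × 10⁻⁴.
Δρ = 1027 × (1.264 × 10⁻⁴) = +0.130 kg m⁻³.
Positive Δρ: denser below, stable.

+0.130 kg m⁻³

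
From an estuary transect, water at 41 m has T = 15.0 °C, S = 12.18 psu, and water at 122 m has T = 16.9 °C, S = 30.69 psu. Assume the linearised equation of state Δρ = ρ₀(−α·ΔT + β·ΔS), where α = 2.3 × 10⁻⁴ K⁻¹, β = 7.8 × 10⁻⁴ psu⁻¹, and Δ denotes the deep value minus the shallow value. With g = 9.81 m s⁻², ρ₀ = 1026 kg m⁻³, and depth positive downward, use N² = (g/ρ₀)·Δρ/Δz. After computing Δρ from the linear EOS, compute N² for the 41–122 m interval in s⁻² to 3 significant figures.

1.70 × 10⁻³ s⁻²

ΔT = +1.9 K, ΔS = +18.51 psu (deep − shallow).
Δρ/ρ₀ = −αΔT + βΔS = -4.37 × 10⁻⁴ + 0.0144378 = 0.0140008, so Δρ ≈ 14.36 kg m⁻³.
N² = (g/ρ₀)·Δρ/Δz = g·(Δρ/ρ₀)/Δz = 9.81 × 0.0140008 / 81 = 1.6957 × 10⁻³ s⁻² ≈ 1.70 × 10⁻³ s⁻².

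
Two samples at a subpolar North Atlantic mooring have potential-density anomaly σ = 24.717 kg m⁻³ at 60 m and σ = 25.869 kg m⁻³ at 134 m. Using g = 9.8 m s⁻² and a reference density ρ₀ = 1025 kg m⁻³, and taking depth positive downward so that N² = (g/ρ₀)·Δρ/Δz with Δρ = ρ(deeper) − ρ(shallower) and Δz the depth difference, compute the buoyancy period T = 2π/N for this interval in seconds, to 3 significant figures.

515 s

Δρ = 1025.869 − 1024.717 = 1.152 kg m⁻³ over Δz = 134 − 60 = 74 m.
N² = (9.8/1025) × (1.152/74) = 1.4884 × 10⁻⁴ s⁻².
N = √(1.4884 × 10⁻⁴) = 0.012200 rad s⁻¹, so T = 2π/N = 515.02 s ≈ 515 s.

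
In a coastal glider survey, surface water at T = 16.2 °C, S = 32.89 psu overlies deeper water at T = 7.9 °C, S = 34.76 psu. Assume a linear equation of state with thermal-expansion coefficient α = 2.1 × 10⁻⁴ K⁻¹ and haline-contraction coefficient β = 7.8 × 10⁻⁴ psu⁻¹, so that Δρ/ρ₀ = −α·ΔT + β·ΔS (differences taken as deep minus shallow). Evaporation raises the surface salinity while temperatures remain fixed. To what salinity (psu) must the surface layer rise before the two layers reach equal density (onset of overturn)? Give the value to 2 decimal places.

Neutral buoyancy requires −α(T_deep − T_surf) + β(S_deep − S_surf′) = 0.
S_surf′ = S_deep − (α/β)·ΔT = 34.76 − (2.1 × 10⁻⁴/7.8 × 10⁻⁴)·(-8.3) = 36.9946 psu.
Increase required: 36.9946 − 32.89 = 4.1046 psu.

36.99 psu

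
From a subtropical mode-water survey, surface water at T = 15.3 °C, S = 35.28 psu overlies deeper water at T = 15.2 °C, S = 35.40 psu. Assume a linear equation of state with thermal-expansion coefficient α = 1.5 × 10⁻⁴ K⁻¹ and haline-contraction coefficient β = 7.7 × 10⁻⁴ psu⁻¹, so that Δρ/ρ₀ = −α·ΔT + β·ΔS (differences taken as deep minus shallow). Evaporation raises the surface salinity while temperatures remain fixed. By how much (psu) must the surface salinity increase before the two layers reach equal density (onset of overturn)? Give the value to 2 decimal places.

Neutral buoyancy requires −α(T_deep − T_surf) + β(S_deep − S_surf′) = 0.
S_surf′ = S_deep − (α/β)·ΔT = 35.40 − (1.5 × 10⁻⁴/7.7 × 10⁻⁴)·(-0.1) = 35.4195 psu.
Increase required: 35.4195 − 35.28 = 0.1395 psu.

0.14 psu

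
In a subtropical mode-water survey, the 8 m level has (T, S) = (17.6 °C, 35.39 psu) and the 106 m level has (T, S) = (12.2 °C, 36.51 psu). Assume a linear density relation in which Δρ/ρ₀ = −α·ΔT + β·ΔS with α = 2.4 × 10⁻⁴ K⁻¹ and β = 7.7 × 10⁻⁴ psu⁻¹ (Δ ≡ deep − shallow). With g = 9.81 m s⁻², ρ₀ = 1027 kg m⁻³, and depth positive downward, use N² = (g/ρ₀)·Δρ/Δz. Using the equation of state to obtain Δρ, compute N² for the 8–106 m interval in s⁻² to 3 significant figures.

2.16 × 10⁻⁴ s⁻²

ΔT = -5.4 K, ΔS = +1.12 psu (deep − shallow).
Δρ/ρ₀ = −αΔT + βΔS = 1.296 × 10⁻³ + 8.624 × 10⁻⁴ = 2.1584 × 10⁻³, so Δρ ≈ 2.217 kg m⁻³.
N² = (g/ρ₀)·Δρ/Δz = g·(Δρ/ρ₀)/Δz = 9.81 × 2.1584 × 10⁻³ / 98 = 2.1606 × 10⁻⁴ s⁻² ≈ 2.16 × 10⁻⁴ s⁻².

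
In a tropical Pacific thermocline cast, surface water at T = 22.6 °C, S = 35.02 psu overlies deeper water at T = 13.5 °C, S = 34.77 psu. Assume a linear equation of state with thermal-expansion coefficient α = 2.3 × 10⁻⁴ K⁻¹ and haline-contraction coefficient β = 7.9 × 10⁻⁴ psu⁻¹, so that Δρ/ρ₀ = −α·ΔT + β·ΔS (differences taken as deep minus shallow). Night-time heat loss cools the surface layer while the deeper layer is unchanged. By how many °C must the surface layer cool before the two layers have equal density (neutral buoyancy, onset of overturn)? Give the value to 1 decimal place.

8.2 °C

Neutral buoyancy requires Δρ = 0, i.e. −α(T_deep − T_surf′) + β(S_deep − S_surf) = 0.
T_surf′ = T_deep − (β/α)·ΔS = 13.5 − (7.9 × 10⁻⁴/2.3 × 10⁻⁴)·(-0.25) = 14.359 °C.
Cooling required: 22.6 − (14.359) = 8.241 °C.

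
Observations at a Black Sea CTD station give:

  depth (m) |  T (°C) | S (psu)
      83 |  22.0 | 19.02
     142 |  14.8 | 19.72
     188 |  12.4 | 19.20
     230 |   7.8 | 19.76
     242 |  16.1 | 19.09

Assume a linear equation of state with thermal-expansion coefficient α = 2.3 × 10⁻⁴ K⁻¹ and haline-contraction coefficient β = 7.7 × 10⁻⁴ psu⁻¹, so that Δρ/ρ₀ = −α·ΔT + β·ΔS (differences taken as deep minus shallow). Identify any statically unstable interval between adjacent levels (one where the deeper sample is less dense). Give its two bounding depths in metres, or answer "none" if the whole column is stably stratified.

Evaluate Δρ/ρ₀ = −αΔT + βΔS across each adjacent pair:
  83–142 m: −αΔT+βΔS = −(2.3 × 10⁻⁴)(-7.2)+(7.7 × 10⁻⁴)(+0.70) = 2.2 × 10⁻³ → stable
  142–188 m: −αΔT+βΔS = −(2.3 × 10⁻⁴)(-2.4)+(7.7 × 10⁻⁴)(-0.52) = 1.5 × 10⁻⁴ → stable
  188–230 m: −αΔT+βΔS = −(2.3 × 10⁻⁴)(-4.6)+(7.7 × 10⁻⁴)(+0.56) = 1.5 × 10⁻³ → stable
  230–242 m: −αΔT+βΔS = −(2.3 × 10⁻⁴)(+8.3)+(7.7 × 10⁻⁴)(-0.67) = -2.4 × 10⁻³ → UNSTABLE
The 230–242 m interval has Δρ < 0: lighter water underlies denser water.

230–242 m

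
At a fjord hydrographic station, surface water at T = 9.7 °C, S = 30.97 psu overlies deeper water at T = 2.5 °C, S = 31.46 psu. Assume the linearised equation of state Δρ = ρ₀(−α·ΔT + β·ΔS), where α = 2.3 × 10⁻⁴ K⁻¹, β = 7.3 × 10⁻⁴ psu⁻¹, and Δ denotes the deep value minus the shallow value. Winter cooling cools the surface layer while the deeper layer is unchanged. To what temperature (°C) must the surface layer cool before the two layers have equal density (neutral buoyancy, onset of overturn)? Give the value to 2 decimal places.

0.94 °C

Neutral buoyancy requires Δρ = 0, i.e. −α(T_deep − T_surf′) + β(S_deep − S_surf) = 0.
T_surf′ = T_deep − (β/α)·ΔS = 2.5 − (7.3 × 10⁻⁴/2.3 × 10⁻⁴)·(+0.49) = 0.9448 °C.
Cooling required: 9.7 − (0.9448) = 8.7552 °C.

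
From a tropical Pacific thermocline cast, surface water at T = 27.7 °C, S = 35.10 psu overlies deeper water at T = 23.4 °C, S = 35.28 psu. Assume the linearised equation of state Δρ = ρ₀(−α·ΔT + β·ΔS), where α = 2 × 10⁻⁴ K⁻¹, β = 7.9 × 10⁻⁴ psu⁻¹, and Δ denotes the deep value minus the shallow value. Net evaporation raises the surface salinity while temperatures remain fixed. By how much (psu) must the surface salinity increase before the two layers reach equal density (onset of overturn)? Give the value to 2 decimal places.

1.27 psu

Neutral buoyancy requires −α(T_deep − T_surf) + β(S_deep − S_surf′) = 0.
S_surf′ = S_deep − (α/β)·ΔT = 35.28 − (2 × 10⁻⁴/7.9 × 10⁻⁴)·(-4.3) = 36.3686 psu.
Increase required: 36.3686 − 35.10 = 1.2686 psu.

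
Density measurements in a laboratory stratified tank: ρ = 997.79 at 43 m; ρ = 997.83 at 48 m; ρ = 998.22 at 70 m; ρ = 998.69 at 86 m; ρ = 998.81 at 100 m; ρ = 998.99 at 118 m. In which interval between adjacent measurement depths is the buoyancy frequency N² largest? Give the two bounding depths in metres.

Compute the density gradient over each adjacent pair:
  43–48 m: Δρ/Δz = 0.04/5 = 8.0 × 10⁻³ kg m⁻⁴
  48–70 m: Δρ/Δz = 0.39/22 = 0.018 kg m⁻⁴
  70–86 m: Δρ/Δz = 0.47/16 = 0.029 kg m⁻⁴
  86–100 m: Δρ/Δz = 0.12/14 = 8.6 × 10⁻³ kg m⁻⁴
  100–118 m: Δρ/Δz = 0.18/18 = 0.010 kg m⁻⁴
The largest gradient is in the 70–86 m interval — the pycnocline.

70–86 m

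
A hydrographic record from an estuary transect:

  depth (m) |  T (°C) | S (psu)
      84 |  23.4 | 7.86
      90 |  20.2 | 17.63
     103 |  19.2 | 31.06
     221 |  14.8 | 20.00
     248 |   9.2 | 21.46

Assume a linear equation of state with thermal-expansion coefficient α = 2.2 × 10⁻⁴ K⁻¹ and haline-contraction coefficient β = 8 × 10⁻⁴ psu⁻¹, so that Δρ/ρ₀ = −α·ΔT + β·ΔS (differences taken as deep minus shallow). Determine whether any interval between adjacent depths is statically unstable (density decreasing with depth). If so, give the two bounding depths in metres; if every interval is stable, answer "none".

103–221 m

Evaluate Δρ/ρ₀ = −αΔT + βΔS across each adjacent pair:
  84–90 m: −αΔT+βΔS = −(2.2 × 10⁻⁴)(-3.2)+(8 × 10⁻⁴)(+9.77) = 8.5 × 10⁻³ → stable
  90–103 m: −αΔT+βΔS = −(2.2 × 10⁻⁴)(-1.0)+(8 × 10⁻⁴)(+13.43) = 0.011 → stable
  103–221 m: −αΔT+βΔS = −(2.2 × 10⁻⁴)(-4.4)+(8 × 10⁻⁴)(-11.06) = -7.9 × 10⁻³ → UNSTABLE
  221–248 m: −αΔT+βΔS = −(2.2 × 10⁻⁴)(-5.6)+(8 × 10⁻⁴)(+1.46) = 2.4 × 10⁻³ → stable
The 103–221 m interval has Δρ < 0: lighter water underlies denser water.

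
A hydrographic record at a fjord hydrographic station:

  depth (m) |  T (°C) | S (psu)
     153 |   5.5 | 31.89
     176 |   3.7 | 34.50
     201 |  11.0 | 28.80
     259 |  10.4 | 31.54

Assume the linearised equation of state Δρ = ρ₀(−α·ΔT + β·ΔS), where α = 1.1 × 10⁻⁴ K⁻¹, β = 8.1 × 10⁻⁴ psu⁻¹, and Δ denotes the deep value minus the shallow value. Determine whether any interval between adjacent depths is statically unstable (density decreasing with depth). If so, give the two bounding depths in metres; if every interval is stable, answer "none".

Evaluate Δρ/ρ₀ = −αΔT + βΔS across each adjacent pair:
  153–176 m: −αΔT+βΔS = −(1.1 × 10⁻⁴)(-1.8)+(8.1 × 10⁻⁴)(+2.61) = 2.3 × 10⁻³ → stable
  176–201 m: −αΔT+βΔS = −(1.1 × 10⁻⁴)(+7.3)+(8.1 × 10⁻⁴)(-5.70) = -5.4 × 10⁻³ → UNSTABLE
  201–259 m: −αΔT+βΔS = −(1.1 × 10⁻⁴)(-0.6)+(8.1 × 10⁻⁴)(+2.74) = 2.3 × 10⁻³ → stable
The 176–201 m interval has Δρ < 0: lighter water underlies denser water.

176–201 m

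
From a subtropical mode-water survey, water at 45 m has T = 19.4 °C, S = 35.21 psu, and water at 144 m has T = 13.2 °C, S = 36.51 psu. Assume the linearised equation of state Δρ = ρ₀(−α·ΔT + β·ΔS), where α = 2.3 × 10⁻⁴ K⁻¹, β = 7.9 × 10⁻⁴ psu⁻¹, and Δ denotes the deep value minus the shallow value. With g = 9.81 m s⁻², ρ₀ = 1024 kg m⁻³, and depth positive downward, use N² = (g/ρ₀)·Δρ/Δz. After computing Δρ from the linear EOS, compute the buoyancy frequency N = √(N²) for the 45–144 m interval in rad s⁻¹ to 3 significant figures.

0.0156 rad s⁻¹

ΔT = -6.2 K, ΔS = +1.30 psu (deep − shallow).
Δρ/ρ₀ = −αΔT + βΔS = 1.426 × 10⁻³ + 1.027 × 10⁻³ = 2.453 × 10⁻³, so Δρ ≈ 2.512 kg m⁻³.
N² = (g/ρ₀)·Δρ/Δz = g·(Δρ/ρ₀)/Δz = 9.81 × 2.453 × 10⁻³ / 99 = 2.4307 × 10⁻⁴ s⁻².
N = √(2.4307 × 10⁻⁴) = 0.015591 rad s⁻¹ ≈ 0.0156 rad s⁻¹.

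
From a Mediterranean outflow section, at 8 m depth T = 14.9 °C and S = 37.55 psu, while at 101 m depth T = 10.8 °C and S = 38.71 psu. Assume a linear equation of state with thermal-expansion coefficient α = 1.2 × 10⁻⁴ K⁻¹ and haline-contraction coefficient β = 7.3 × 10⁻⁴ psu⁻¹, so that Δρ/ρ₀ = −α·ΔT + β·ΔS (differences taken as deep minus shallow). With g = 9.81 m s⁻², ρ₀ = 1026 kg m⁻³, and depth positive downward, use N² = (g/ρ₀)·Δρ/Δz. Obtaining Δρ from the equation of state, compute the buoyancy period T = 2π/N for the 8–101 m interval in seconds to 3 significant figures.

ΔT = -4.1 K, ΔS = +1.16 psu (deep − shallow).
Δρ/ρ₀ = −αΔT + βΔS = 4.92 × 10⁻⁴ + 8.468 × 10⁻⁴ = 1.3388 × 10⁻³, so Δρ ≈ 1.374 kg m⁻³.
N² = (g/ρ₀)·Δρ/Δz = g·(Δρ/ρ₀)/Δz = 9.81 × 1.3388 × 10⁻³ / 93 = 1.4122 × 10⁻⁴ s⁻².
N = √(1.4122 × 10⁻⁴) = 0.011884 rad s⁻¹ → T = 2π/N = 528.71 s ≈ 529 s.

529 s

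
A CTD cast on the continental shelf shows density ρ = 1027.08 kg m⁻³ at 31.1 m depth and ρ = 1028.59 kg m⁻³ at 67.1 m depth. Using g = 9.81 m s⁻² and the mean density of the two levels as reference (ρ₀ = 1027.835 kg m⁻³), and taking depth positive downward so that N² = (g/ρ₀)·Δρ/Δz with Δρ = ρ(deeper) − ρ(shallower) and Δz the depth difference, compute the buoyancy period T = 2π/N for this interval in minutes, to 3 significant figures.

5.23 min

Δρ = 1028.59 − 1027.08 = 1.51 kg m⁻³ over Δz = 67.1 − 31.1 = 36 m.
N² = (9.81/1027.835) × (1.51/36) = 4.0033 × 10⁻⁴ s⁻².
N = √(4.0033 × 10⁻⁴) = 0.020008 rad s⁻¹, so T = 2π/N = 314.03 s = 5.2338 min ≈ 5.23 min.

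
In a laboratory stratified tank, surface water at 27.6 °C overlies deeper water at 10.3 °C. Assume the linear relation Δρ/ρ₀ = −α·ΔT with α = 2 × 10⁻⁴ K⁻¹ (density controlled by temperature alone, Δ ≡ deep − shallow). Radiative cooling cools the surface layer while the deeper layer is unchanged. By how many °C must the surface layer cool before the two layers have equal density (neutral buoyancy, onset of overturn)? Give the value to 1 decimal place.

With temperature the only control, equal density requires T_surf′ = T_deep.
T_surf′ = 10.3 °C.
Cooling required: 27.6 − 10.3 = 17.3 °C.

17.3 °C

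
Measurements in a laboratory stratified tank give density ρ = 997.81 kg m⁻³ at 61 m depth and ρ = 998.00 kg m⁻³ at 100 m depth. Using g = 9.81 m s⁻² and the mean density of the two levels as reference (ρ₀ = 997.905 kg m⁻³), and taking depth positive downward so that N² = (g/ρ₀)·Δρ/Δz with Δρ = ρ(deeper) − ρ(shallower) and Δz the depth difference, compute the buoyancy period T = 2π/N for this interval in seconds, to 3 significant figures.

Δρ = 998.00 − 997.81 = 0.19 kg m⁻³ over Δz = 100 − 61 = 39 m.
N² = (9.81/997.905) × (0.19/39) = 4.7893 × 10⁻⁵ s⁻².
N = √(4.7893 × 10⁻⁵) = 6.9205 × 10⁻³ rad s⁻¹, so T = 2π/N = 907.91 s ≈ 908 s.

908 s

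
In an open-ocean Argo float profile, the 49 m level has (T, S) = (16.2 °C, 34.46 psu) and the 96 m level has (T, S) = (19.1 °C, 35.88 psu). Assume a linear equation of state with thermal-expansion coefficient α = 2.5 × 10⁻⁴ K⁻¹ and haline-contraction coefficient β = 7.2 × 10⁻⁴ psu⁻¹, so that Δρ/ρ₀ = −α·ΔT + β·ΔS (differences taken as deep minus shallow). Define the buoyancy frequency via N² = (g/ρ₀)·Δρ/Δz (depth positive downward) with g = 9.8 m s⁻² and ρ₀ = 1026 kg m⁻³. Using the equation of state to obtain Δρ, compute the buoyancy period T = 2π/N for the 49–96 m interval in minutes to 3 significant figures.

13.3 min

ΔT = +2.9 K, ΔS = +1.42 psu (deep − shallow).
Δρ/ρ₀ = −αΔT + βΔS = -7.25 × 10⁻⁴ + 1.0224 × 10⁻³ = 2.974 × 10⁻⁴, so Δρ ≈ 0.3051 kg m⁻³.
N² = (g/ρ₀)·Δρ/Δz = g·(Δρ/ρ₀)/Δz = 9.8 × 2.974 × 10⁻⁴ / 47 = 6.2011 × 10⁻⁵ s⁻².
N = √(6.2011 × 10⁻⁵) = 7.8747 × 10⁻³ rad s⁻¹ → T = 2π/N = 797.90 s = 13.298 min ≈ 13.3 min.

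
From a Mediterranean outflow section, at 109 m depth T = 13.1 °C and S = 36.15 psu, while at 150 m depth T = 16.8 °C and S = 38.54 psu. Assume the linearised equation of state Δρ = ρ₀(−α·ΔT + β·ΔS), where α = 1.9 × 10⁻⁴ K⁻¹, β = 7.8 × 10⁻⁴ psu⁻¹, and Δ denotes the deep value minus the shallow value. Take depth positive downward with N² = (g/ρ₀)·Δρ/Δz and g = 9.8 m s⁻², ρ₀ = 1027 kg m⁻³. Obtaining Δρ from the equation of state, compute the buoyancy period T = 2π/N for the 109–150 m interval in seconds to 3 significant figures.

ΔT = +3.7 K, ΔS = +2.39 psu (deep − shallow).
Δρ/ρ₀ = −αΔT + βΔS = -7.03 × 10⁻⁴ + 1.8642 × 10⁻³ = 1.1612 × 10⁻³, so Δρ ≈ 1.193 kg m⁻³.
N² = (g/ρ₀)·Δρ/Δz = g·(Δρ/ρ₀)/Δz = 9.8 × 1.1612 × 10⁻³ / 41 = 2.7756 × 10⁻⁴ s⁻².
N = √(2.7756 × 10⁻⁴) = 0.016660 rad s⁻¹ → T = 2π/N = 377.14 s ≈ 377 s.

377 s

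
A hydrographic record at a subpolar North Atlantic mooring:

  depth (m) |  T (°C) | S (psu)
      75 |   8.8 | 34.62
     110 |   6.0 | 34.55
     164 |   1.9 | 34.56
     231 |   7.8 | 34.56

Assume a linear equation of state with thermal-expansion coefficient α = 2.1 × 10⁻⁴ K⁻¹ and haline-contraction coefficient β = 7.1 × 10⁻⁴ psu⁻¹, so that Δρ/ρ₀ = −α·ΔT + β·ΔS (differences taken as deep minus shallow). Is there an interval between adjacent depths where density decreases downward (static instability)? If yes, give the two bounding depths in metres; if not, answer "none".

164–231 m

Evaluate Δρ/ρ₀ = −αΔT + βΔS across each adjacent pair:
  75–110 m: −αΔT+βΔS = −(2.1 × 10⁻⁴)(-2.8)+(7.1 × 10⁻⁴)(-0.07) = 5.4 × 10⁻⁴ → stable
  110–164 m: −αΔT+βΔS = −(2.1 × 10⁻⁴)(-4.1)+(7.1 × 10⁻⁴)(+0.01) = 8.7 × 10⁻⁴ → stable
  164–231 m: −αΔT+βΔS = −(2.1 × 10⁻⁴)(+5.9)+(7.1 × 10⁻⁴)(+0.00) = -1.2 × 10⁻³ → UNSTABLE
The 164–231 m interval has Δρ < 0: lighter water underlies denser water.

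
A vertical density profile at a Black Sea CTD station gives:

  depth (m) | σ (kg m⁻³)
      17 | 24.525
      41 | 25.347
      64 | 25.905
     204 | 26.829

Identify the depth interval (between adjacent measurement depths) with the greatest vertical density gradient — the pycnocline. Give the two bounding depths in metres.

17–41 m

Compute the density gradient over each adjacent pair:
  17–41 m: Δρ/Δz = 0.822/24 = 0.034 kg m⁻⁴
  41–64 m: Δρ/Δz = 0.558/23 = 0.024 kg m⁻⁴
  64–204 m: Δρ/Δz = 0.924/140 = 6.6 × 10⁻³ kg m⁻⁴
The largest gradient is in the 17–41 m interval — the pycnocline.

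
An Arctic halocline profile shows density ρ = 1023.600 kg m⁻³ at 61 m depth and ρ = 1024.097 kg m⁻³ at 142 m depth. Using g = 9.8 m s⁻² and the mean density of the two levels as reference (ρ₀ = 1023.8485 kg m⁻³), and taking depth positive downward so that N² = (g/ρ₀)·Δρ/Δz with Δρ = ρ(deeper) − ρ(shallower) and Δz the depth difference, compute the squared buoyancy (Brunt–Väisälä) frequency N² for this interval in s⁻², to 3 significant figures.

Δρ = 1024.097 − 1023.600 = 0.497 kg m⁻³ over Δz = 142 − 61 = 81 m.
N² = (9.8/1023.8485) × (0.497/81) = 5.8730 × 10⁻⁵ s⁻² ≈ 5.87 × 10⁻⁵ s⁻².

5.87 × 10⁻⁵ s⁻²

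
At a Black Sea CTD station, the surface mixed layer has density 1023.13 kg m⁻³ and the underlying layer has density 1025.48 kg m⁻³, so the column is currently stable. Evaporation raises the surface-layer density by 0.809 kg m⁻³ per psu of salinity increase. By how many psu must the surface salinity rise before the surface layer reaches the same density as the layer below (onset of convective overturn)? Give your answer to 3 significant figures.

Density deficit of the surface layer: 1025.48 − 1023.13 = 2.35 kg m⁻³.
Required change = 2.35 / 0.809 = 2.90 psu.

2.90 psu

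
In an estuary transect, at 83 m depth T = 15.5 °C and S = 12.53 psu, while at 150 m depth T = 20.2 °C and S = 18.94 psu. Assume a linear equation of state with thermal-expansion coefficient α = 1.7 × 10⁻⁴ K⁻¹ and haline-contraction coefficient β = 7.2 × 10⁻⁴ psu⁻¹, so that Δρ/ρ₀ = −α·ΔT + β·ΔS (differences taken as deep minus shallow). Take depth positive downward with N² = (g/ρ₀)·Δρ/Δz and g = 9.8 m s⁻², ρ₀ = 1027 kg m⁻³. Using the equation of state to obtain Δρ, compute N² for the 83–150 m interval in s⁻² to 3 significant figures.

ΔT = +4.7 K, ΔS = +6.41 psu (deep − shallow).
Δρ/ρ₀ = −αΔT + βΔS = -7.99 × 10⁻⁴ + 4.6152 × 10⁻³ = 3.8162 × 10⁻³, so Δρ ≈ 3.919 kg m⁻³.
N² = (g/ρ₀)·Δρ/Δz = g·(Δρ/ρ₀)/Δz = 9.8 × 3.8162 × 10⁻³ / 67 = 5.5819 × 10⁻⁴ s⁻² ≈ 5.58 × 10⁻⁴ s⁻².

5.58 × 10⁻⁴ s⁻²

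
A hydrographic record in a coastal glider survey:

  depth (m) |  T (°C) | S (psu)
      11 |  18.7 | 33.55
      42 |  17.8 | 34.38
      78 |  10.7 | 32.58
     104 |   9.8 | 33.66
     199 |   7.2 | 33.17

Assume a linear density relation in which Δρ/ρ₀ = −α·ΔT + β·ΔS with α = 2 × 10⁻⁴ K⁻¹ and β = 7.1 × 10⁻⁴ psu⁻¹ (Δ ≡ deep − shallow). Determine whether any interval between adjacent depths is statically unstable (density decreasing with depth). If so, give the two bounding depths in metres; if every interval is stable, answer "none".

none

Evaluate Δρ/ρ₀ = −αΔT + βΔS across each adjacent pair:
  11–42 m: −αΔT+βΔS = −(2 × 10⁻⁴)(-0.9)+(7.1 × 10⁻⁴)(+0.83) = 7.7 × 10⁻⁴ → stable
  42–78 m: −αΔT+βΔS = −(2 × 10⁻⁴)(-7.1)+(7.1 × 10⁻⁴)(-1.80) = 1.4 × 10⁻⁴ → stable
  78–104 m: −αΔT+βΔS = −(2 × 10⁻⁴)(-0.9)+(7.1 × 10⁻⁴)(+1.08) = 9.5 × 10⁻⁴ → stable
  104–199 m: −αΔT+βΔS = −(2 × 10⁻⁴)(-2.6)+(7.1 × 10⁻⁴)(-0.49) = 1.7 × 10⁻⁴ → stable
Every interval has Δρ > 0: the column is stably stratified throughout.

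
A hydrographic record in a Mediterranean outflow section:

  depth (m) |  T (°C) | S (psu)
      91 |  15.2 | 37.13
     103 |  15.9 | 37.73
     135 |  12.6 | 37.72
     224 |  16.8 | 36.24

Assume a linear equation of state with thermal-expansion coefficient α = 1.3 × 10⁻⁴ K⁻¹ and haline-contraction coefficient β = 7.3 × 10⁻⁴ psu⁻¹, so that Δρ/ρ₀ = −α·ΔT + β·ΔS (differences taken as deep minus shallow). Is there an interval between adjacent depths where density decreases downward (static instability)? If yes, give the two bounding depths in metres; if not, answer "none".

135–224 m

Evaluate Δρ/ρ₀ = −αΔT + βΔS across each adjacent pair:
  91–103 m: −αΔT+βΔS = −(1.3 × 10⁻⁴)(+0.7)+(7.3 × 10⁻⁴)(+0.60) = 3.5 × 10⁻⁴ → stable
  103–135 m: −αΔT+βΔS = −(1.3 × 10⁻⁴)(-3.3)+(7.3 × 10⁻⁴)(-0.01) = 4.2 × 10⁻⁴ → stable
  135–224 m: −αΔT+βΔS = −(1.3 × 10⁻⁴)(+4.2)+(7.3 × 10⁻⁴)(-1.48) = -1.6 × 10⁻³ → UNSTABLE
The 135–224 m interval has Δρ < 0: lighter water underlies denser water.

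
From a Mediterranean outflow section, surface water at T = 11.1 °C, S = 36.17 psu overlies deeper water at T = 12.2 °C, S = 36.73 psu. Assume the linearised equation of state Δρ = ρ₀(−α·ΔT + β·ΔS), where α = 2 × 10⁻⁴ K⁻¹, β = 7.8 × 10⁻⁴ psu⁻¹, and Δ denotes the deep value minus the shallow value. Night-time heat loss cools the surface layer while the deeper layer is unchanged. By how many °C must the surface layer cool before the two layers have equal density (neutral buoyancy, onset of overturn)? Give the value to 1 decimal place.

Neutral buoyancy requires Δρ = 0, i.e. −α(T_deep − T_surf′) + β(S_deep − S_surf) = 0.
T_surf′ = T_deep − (β/α)·ΔS = 12.2 − (7.8 × 10⁻⁴/2 × 10⁻⁴)·(+0.56) = 10.016 °C.
Cooling required: 11.1 − (10.016) = 1.084 °C.

1.1 °C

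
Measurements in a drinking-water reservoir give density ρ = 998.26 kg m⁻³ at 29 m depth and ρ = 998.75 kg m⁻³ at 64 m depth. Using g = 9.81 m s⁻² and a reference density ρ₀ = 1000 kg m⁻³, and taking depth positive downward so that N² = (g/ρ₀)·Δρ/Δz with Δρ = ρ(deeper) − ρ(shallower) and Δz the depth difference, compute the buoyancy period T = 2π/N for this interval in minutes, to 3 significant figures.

Δρ = 998.75 − 998.26 = 0.49 kg m⁻³ over Δz = 64 − 29 = 35 m.
N² = (9.81/1000) × (0.49/35) = 1.3734 × 10⁻⁴ s⁻².
N = √(1.3734 × 10⁻⁴) = 0.011719 rad s⁻¹, so T = 2π/N = 536.15 s = 8.9358 min ≈ 8.94 min.
Since Δρ > 0 the layer is stably stratified.

8.94 min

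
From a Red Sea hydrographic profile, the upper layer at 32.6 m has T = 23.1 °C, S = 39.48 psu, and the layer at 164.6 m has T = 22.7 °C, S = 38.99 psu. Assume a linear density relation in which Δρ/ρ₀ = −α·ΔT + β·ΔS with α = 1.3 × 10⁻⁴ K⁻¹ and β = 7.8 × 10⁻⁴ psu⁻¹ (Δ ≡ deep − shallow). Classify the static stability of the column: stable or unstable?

unstable

ΔT = 22.7 − 23.1 = -0.4 K and ΔS = 38.99 − 39.48 = -0.49 psu (deep − shallow).
−αΔT = 5.20 × 10⁻⁵; βΔS = -3.822 × 10⁻⁴; sum Δρ/ρ₀ = -3.302 × 10⁻⁴.
Δρ/ρ₀ < 0, so Δρ < 0: deeper water is lighter → statically unstable; the column would overturn.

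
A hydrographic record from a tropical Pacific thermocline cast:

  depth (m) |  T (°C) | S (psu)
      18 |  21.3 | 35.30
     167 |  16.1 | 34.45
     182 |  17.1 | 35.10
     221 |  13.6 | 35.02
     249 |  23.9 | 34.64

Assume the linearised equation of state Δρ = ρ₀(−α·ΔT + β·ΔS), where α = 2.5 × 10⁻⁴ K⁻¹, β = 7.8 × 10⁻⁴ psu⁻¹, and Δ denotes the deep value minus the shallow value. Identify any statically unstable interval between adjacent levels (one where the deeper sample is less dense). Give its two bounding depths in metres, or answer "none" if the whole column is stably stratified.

Evaluate Δρ/ρ₀ = −αΔT + βΔS across each adjacent pair:
  18–167 m: −αΔT+βΔS = −(2.5 × 10⁻⁴)(-5.2)+(7.8 × 10⁻⁴)(-0.85) = 6.4 × 10⁻⁴ → stable
  167–182 m: −αΔT+βΔS = −(2.5 × 10⁻⁴)(+1.0)+(7.8 × 10⁻⁴)(+0.65) = 2.6 × 10⁻⁴ → stable
  182–221 m: −αΔT+βΔS = −(2.5 × 10⁻⁴)(-3.5)+(7.8 × 10⁻⁴)(-0.08) = 8.1 × 10⁻⁴ → stable
  221–249 m: −αΔT+βΔS = −(2.5 × 10⁻⁴)(+10.3)+(7.8 × 10⁻⁴)(-0.38) = -2.9 × 10⁻³ → UNSTABLE
The 221–249 m interval has Δρ < 0: lighter water underlies denser water.

221–249 m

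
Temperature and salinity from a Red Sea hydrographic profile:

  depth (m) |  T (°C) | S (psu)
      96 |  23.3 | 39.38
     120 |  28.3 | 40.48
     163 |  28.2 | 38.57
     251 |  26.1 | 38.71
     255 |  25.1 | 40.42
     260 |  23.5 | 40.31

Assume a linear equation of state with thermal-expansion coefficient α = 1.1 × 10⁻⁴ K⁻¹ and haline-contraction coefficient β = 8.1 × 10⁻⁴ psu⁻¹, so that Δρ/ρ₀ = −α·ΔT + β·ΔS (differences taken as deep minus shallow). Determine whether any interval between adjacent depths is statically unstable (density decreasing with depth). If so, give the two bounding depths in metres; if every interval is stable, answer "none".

Evaluate Δρ/ρ₀ = −αΔT + βΔS across each adjacent pair:
  96–120 m: −αΔT+βΔS = −(1.1 × 10⁻⁴)(+5.0)+(8.1 × 10⁻⁴)(+1.10) = 3.4 × 10⁻⁴ → stable
  120–163 m: −αΔT+βΔS = −(1.1 × 10⁻⁴)(-0.1)+(8.1 × 10⁻⁴)(-1.91) = -1.5 × 10⁻³ → UNSTABLE
  163–251 m: −αΔT+βΔS = −(1.1 × 10⁻⁴)(-2.1)+(8.1 × 10⁻⁴)(+0.14) = 3.4 × 10⁻⁴ → stable
  251–255 m: −αΔT+βΔS = −(1.1 × 10⁻⁴)(-1.0)+(8.1 × 10⁻⁴)(+1.71) = 1.5 × 10⁻³ → stable
  255–260 m: −αΔT+βΔS = −(1.1 × 10⁻⁴)(-1.6)+(8.1 × 10⁻⁴)(-0.11) = 8.7 × 10⁻⁵ → stable
The 120–163 m interval has Δρ < 0: lighter water underlies denser water.

120–163 m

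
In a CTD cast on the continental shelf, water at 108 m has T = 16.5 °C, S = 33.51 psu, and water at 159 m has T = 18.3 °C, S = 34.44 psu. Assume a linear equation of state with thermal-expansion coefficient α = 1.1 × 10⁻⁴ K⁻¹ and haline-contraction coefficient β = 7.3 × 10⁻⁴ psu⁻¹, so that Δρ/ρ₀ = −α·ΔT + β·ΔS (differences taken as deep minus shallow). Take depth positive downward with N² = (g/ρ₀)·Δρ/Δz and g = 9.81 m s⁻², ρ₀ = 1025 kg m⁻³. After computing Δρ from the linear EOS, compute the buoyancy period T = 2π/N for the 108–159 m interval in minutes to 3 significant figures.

ΔT = +1.8 K, ΔS = +0.93 psu (deep − shallow).
Δρ/ρ₀ = −αΔT + βΔS = -1.98 × 10⁻⁴ + 6.789 × 10⁻⁴ = 4.809 × 10⁻⁴, so Δρ ≈ 0.4929 kg m⁻³.
N² = (g/ρ₀)·Δρ/Δz = g·(Δρ/ρ₀)/Δz = 9.81 × 4.809 × 10⁻⁴ / 51 = 9.2503 × 10⁻⁵ s⁻².
N = √(9.2503 × 10⁻⁵) = 9.6178 × 10⁻³ rad s⁻¹ → T = 2π/N = 653.29 s = 10.888 min ≈ 10.9 min.

10.9 min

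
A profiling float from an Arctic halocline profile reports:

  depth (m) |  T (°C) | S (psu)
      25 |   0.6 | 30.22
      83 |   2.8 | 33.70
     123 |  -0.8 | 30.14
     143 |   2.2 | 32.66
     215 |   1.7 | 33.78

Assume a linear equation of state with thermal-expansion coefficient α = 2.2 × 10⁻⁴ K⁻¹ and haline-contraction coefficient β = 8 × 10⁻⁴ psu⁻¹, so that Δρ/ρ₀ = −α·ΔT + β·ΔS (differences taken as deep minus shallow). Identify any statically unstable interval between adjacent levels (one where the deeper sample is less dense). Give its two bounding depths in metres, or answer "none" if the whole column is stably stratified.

Evaluate Δρ/ρ₀ = −αΔT + βΔS across each adjacent pair:
  25–83 m: −αΔT+βΔS = −(2.2 × 10⁻⁴)(+2.2)+(8 × 10⁻⁴)(+3.48) = 2.3 × 10⁻³ → stable
  83–123 m: −αΔT+βΔS = −(2.2 × 10⁻⁴)(-3.6)+(8 × 10⁻⁴)(-3.56) = -2.1 × 10⁻³ → UNSTABLE
  123–143 m: −αΔT+βΔS = −(2.2 × 10⁻⁴)(+3.0)+(8 × 10⁻⁴)(+2.52) = 1.4 × 10⁻³ → stable
  143–215 m: −αΔT+βΔS = −(2.2 × 10⁻⁴)(-0.5)+(8 × 10⁻⁴)(+1.12) = 1.0 × 10⁻³ → stable
The 83–123 m interval has Δρ < 0: lighter water underlies denser water.

83–123 m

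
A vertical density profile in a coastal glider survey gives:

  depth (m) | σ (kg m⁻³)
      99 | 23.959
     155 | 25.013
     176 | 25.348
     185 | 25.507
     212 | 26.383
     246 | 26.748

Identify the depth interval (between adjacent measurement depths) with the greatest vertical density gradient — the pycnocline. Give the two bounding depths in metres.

Compute the density gradient over each adjacent pair:
  99–155 m: Δρ/Δz = 1.054/56 = 0.019 kg m⁻⁴
  155–176 m: Δρ/Δz = 0.335/21 = 0.016 kg m⁻⁴
  176–185 m: Δρ/Δz = 0.159/9 = 0.018 kg m⁻⁴
  185–212 m: Δρ/Δz = 0.876/27 = 0.032 kg m⁻⁴
  212–246 m: Δρ/Δz = 0.365/34 = 0.011 kg m⁻⁴
The largest gradient is in the 185–212 m interval — the pycnocline.

185–212 m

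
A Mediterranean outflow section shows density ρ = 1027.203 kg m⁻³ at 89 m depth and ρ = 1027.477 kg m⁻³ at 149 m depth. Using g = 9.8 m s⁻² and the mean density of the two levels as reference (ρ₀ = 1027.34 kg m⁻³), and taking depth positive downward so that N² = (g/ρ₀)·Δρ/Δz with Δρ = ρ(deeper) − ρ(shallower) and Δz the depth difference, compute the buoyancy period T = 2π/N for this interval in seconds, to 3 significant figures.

Δρ = 1027.477 − 1027.203 = 0.274 kg m⁻³ over Δz = 149 − 89 = 60 m.
N² = (9.8/1027.34) × (0.274/60) = 4.3562 × 10⁻⁵ s⁻².
N = √(4.3562 × 10⁻⁵) = 6.6002 × 10⁻³ rad s⁻¹, so T = 2π/N = 951.97 s ≈ 952 s.

952 s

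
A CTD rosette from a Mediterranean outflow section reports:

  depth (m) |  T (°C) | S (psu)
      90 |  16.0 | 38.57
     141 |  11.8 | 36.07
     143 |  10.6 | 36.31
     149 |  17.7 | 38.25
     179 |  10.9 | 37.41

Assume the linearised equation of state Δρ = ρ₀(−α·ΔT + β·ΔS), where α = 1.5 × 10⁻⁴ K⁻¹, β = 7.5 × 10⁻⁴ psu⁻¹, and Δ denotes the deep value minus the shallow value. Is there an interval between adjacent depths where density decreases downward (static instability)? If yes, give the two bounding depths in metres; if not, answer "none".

Evaluate Δρ/ρ₀ = −αΔT + βΔS across each adjacent pair:
  90–141 m: −αΔT+βΔS = −(1.5 × 10⁻⁴)(-4.2)+(7.5 × 10⁻⁴)(-2.50) = -1.2 × 10⁻³ → UNSTABLE
  141–143 m: −αΔT+βΔS = −(1.5 × 10⁻⁴)(-1.2)+(7.5 × 10⁻⁴)(+0.24) = 3.6 × 10⁻⁴ → stable
  143–149 m: −αΔT+βΔS = −(1.5 × 10⁻⁴)(+7.1)+(7.5 × 10⁻⁴)(+1.94) = 3.9 × 10⁻⁴ → stable
  149–179 m: −αΔT+βΔS = −(1.5 × 10⁻⁴)(-6.8)+(7.5 × 10⁻⁴)(-0.84) = 3.9 × 10⁻⁴ → stable
The 90–141 m interval has Δρ < 0: lighter water underlies denser water.

90–141 m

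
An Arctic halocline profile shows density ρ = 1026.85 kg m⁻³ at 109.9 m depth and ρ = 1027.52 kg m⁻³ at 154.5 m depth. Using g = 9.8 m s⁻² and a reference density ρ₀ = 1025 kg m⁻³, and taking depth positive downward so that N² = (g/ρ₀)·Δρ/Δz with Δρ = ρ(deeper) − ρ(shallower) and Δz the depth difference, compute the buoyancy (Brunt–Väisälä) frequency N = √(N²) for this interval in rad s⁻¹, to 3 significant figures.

Δρ = 1027.52 − 1026.85 = 0.67 kg m⁻³ over Δz = 154.5 − 109.9 = 44.6 m.
N² = (9.8/1025) × (0.67/44.6) = 1.4363 × 10⁻⁴ s⁻².
N = √(1.4363 × 10⁻⁴) = 0.011985 rad s⁻¹ ≈ 0.0120 rad s⁻¹.

0.0120 rad s⁻¹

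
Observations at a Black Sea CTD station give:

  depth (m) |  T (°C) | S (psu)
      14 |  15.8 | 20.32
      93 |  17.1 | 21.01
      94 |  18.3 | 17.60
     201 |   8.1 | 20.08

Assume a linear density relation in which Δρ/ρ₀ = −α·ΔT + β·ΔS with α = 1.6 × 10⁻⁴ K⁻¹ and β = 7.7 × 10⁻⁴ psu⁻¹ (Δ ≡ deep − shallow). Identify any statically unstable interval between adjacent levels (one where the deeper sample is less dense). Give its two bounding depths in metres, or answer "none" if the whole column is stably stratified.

Evaluate Δρ/ρ₀ = −αΔT + βΔS across each adjacent pair:
  14–93 m: −αΔT+βΔS = −(1.6 × 10⁻⁴)(+1.3)+(7.7 × 10⁻⁴)(+0.69) = 3.2 × 10⁻⁴ → stable
  93–94 m: −αΔT+βΔS = −(1.6 × 10⁻⁴)(+1.2)+(7.7 × 10⁻⁴)(-3.41) = -2.8 × 10⁻³ → UNSTABLE
  94–201 m: −αΔT+βΔS = −(1.6 × 10⁻⁴)(-10.2)+(7.7 × 10⁻⁴)(+2.48) = 3.5 × 10⁻³ → stable
The 93–94 m interval has Δρ < 0: lighter water underlies denser water.

93–94 m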